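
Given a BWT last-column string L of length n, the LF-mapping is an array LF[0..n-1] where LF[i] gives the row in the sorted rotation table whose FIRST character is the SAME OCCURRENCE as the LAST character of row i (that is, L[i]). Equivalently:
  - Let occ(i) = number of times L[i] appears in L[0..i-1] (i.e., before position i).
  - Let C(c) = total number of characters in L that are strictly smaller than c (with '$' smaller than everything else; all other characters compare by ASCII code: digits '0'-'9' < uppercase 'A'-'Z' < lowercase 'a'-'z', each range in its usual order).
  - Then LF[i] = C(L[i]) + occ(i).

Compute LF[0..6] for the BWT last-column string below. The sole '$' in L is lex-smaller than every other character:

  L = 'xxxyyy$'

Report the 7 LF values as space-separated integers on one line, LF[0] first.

Char counts: '$':1, 'x':3, 'y':3
C (first-col start): C('$')=0, C('x')=1, C('y')=4
L[0]='x': occ=0, LF[0]=C('x')+0=1+0=1
L[1]='x': occ=1, LF[1]=C('x')+1=1+1=2
L[2]='x': occ=2, LF[2]=C('x')+2=1+2=3
L[3]='y': occ=0, LF[3]=C('y')+0=4+0=4
L[4]='y': occ=1, LF[4]=C('y')+1=4+1=5
L[5]='y': occ=2, LF[5]=C('y')+2=4+2=6
L[6]='$': occ=0, LF[6]=C('$')+0=0+0=0

Answer: 1 2 3 4 5 6 0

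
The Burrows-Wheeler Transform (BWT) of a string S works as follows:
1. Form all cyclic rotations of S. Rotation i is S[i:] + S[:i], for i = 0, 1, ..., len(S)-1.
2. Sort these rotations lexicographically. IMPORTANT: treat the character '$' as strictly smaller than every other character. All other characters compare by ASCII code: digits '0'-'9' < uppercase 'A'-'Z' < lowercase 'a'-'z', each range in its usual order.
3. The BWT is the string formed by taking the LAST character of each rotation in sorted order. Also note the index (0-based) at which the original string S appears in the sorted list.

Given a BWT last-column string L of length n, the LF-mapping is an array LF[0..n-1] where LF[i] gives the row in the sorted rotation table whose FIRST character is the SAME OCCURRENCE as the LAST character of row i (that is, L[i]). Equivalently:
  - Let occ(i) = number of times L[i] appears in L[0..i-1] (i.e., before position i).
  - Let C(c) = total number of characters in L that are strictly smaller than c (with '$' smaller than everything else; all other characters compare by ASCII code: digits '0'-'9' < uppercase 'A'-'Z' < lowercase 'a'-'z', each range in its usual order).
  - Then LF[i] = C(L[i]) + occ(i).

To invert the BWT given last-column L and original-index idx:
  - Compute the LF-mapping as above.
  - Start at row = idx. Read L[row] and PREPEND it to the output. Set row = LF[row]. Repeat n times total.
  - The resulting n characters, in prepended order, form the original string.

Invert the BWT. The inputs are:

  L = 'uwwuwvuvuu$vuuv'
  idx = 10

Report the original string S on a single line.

LF mapping: 1 12 13 2 14 8 3 9 4 5 0 10 6 7 11
Walk LF starting at row 10, prepending L[row]:
  step 1: row=10, L[10]='$', prepend. Next row=LF[10]=0
  step 2: row=0, L[0]='u', prepend. Next row=LF[0]=1
  step 3: row=1, L[1]='w', prepend. Next row=LF[1]=12
  step 4: row=12, L[12]='u', prepend. Next row=LF[12]=6
  step 5: row=6, L[6]='u', prepend. Next row=LF[6]=3
  step 6: row=3, L[3]='u', prepend. Next row=LF[3]=2
  step 7: row=2, L[2]='w', prepend. Next row=LF[2]=13
  step 8: row=13, L[13]='u', prepend. Next row=LF[13]=7
  step 9: row=7, L[7]='v', prepend. Next row=LF[7]=9
  step 10: row=9, L[9]='u', prepend. Next row=LF[9]=5
  step 11: row=5, L[5]='v', prepend. Next row=LF[5]=8
  step 12: row=8, L[8]='u', prepend. Next row=LF[8]=4
  step 13: row=4, L[4]='w', prepend. Next row=LF[4]=14
  step 14: row=14, L[14]='v', prepend. Next row=LF[14]=11
  step 15: row=11, L[11]='v', prepend. Next row=LF[11]=10
Reversed output: vvwuvuvuwuuuwu$

Answer: vvwuvuvuwuuuwu$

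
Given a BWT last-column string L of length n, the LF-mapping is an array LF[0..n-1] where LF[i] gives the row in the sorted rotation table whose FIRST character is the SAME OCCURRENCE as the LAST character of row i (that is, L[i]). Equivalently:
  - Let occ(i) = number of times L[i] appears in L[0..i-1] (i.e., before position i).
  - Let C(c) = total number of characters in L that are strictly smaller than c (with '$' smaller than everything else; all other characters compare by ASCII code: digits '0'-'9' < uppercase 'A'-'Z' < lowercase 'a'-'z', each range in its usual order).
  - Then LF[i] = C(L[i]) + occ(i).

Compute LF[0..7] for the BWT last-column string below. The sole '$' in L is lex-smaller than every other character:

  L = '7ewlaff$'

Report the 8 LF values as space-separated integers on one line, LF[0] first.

Char counts: '$':1, '7':1, 'a':1, 'e':1, 'f':2, 'l':1, 'w':1
C (first-col start): C('$')=0, C('7')=1, C('a')=2, C('e')=3, C('f')=4, C('l')=6, C('w')=7
L[0]='7': occ=0, LF[0]=C('7')+0=1+0=1
L[1]='e': occ=0, LF[1]=C('e')+0=3+0=3
L[2]='w': occ=0, LF[2]=C('w')+0=7+0=7
L[3]='l': occ=0, LF[3]=C('l')+0=6+0=6
L[4]='a': occ=0, LF[4]=C('a')+0=2+0=2
L[5]='f': occ=0, LF[5]=C('f')+0=4+0=4
L[6]='f': occ=1, LF[6]=C('f')+1=4+1=5
L[7]='$': occ=0, LF[7]=C('$')+0=0+0=0

Answer: 1 3 7 6 2 4 5 0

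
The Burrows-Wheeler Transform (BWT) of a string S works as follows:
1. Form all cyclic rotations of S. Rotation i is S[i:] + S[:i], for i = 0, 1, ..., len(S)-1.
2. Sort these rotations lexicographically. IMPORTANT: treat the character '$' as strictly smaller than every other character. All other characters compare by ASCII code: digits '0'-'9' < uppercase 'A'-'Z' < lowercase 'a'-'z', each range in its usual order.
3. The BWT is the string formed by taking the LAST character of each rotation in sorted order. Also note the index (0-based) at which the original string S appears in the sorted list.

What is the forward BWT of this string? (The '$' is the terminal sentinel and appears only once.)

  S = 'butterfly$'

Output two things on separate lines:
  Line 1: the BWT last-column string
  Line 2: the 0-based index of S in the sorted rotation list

All 10 rotations (rotation i = S[i:]+S[:i]):
  rot[0] = butterfly$
  rot[1] = utterfly$b
  rot[2] = tterfly$bu
  rot[3] = terfly$but
  rot[4] = erfly$butt
  rot[5] = rfly$butte
  rot[6] = fly$butter
  rot[7] = ly$butterf
  rot[8] = y$butterfl
  rot[9] = $butterfly
Sorted (with $ < everything):
  sorted[0] = $butterfly  (last char: 'y')
  sorted[1] = butterfly$  (last char: '$')
  sorted[2] = erfly$butt  (last char: 't')
  sorted[3] = fly$butter  (last char: 'r')
  sorted[4] = ly$butterf  (last char: 'f')
  sorted[5] = rfly$butte  (last char: 'e')
  sorted[6] = terfly$but  (last char: 't')
  sorted[7] = tterfly$bu  (last char: 'u')
  sorted[8] = utterfly$b  (last char: 'b')
  sorted[9] = y$butterfl  (last char: 'l')
Last column: y$trfetubl
Original string S is at sorted index 1

Answer: y$trfetubl
1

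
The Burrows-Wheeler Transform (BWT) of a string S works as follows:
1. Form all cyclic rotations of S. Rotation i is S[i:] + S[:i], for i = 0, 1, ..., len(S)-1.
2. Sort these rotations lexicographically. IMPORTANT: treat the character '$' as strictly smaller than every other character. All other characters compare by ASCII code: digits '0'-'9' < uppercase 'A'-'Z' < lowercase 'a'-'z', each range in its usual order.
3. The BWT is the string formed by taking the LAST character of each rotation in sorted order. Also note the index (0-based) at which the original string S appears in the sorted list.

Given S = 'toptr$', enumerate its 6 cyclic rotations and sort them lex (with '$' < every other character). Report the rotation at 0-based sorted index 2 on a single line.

Answer: ptr$to

Derivation:
All 6 rotations (rotation i = S[i:]+S[:i]):
  rot[0] = toptr$
  rot[1] = optr$t
  rot[2] = ptr$to
  rot[3] = tr$top
  rot[4] = r$topt
  rot[5] = $toptr
Sorted (with $ < everything):
  sorted[0] = $toptr
  sorted[1] = optr$t
  sorted[2] = ptr$to
  sorted[3] = r$topt
  sorted[4] = toptr$
  sorted[5] = tr$top
sorted[2] = ptr$to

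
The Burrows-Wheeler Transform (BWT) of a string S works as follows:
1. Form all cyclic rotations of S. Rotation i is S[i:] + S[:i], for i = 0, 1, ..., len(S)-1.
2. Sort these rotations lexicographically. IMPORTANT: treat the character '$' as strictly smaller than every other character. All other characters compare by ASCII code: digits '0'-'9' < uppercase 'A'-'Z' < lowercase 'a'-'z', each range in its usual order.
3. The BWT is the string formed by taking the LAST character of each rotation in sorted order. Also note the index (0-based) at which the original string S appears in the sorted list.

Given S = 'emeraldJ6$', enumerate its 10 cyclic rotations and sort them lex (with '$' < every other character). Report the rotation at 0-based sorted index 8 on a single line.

Answer: meraldJ6$e

Derivation:
All 10 rotations (rotation i = S[i:]+S[:i]):
  rot[0] = emeraldJ6$
  rot[1] = meraldJ6$e
  rot[2] = eraldJ6$em
  rot[3] = raldJ6$eme
  rot[4] = aldJ6$emer
  rot[5] = ldJ6$emera
  rot[6] = dJ6$emeral
  rot[7] = J6$emerald
  rot[8] = 6$emeraldJ
  rot[9] = $emeraldJ6
Sorted (with $ < everything):
  sorted[0] = $emeraldJ6
  sorted[1] = 6$emeraldJ
  sorted[2] = J6$emerald
  sorted[3] = aldJ6$emer
  sorted[4] = dJ6$emeral
  sorted[5] = emeraldJ6$
  sorted[6] = eraldJ6$em
  sorted[7] = ldJ6$emera
  sorted[8] = meraldJ6$e
  sorted[9] = raldJ6$eme
sorted[8] = meraldJ6$e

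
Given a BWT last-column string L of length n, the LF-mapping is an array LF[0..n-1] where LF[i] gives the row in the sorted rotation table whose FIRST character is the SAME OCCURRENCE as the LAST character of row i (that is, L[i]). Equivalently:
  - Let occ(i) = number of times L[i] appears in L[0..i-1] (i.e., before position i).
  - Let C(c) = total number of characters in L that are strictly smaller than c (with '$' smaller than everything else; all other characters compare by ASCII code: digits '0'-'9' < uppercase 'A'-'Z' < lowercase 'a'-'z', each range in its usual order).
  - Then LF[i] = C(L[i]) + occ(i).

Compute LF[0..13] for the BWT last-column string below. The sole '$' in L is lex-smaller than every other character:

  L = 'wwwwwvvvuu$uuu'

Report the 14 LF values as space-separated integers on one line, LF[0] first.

Answer: 9 10 11 12 13 6 7 8 1 2 0 3 4 5

Derivation:
Char counts: '$':1, 'u':5, 'v':3, 'w':5
C (first-col start): C('$')=0, C('u')=1, C('v')=6, C('w')=9
L[0]='w': occ=0, LF[0]=C('w')+0=9+0=9
L[1]='w': occ=1, LF[1]=C('w')+1=9+1=10
L[2]='w': occ=2, LF[2]=C('w')+2=9+2=11
L[3]='w': occ=3, LF[3]=C('w')+3=9+3=12
L[4]='w': occ=4, LF[4]=C('w')+4=9+4=13
L[5]='v': occ=0, LF[5]=C('v')+0=6+0=6
L[6]='v': occ=1, LF[6]=C('v')+1=6+1=7
L[7]='v': occ=2, LF[7]=C('v')+2=6+2=8
L[8]='u': occ=0, LF[8]=C('u')+0=1+0=1
L[9]='u': occ=1, LF[9]=C('u')+1=1+1=2
L[10]='$': occ=0, LF[10]=C('$')+0=0+0=0
L[11]='u': occ=2, LF[11]=C('u')+2=1+2=3
L[12]='u': occ=3, LF[12]=C('u')+3=1+3=4
L[13]='u': occ=4, LF[13]=C('u')+4=1+4=5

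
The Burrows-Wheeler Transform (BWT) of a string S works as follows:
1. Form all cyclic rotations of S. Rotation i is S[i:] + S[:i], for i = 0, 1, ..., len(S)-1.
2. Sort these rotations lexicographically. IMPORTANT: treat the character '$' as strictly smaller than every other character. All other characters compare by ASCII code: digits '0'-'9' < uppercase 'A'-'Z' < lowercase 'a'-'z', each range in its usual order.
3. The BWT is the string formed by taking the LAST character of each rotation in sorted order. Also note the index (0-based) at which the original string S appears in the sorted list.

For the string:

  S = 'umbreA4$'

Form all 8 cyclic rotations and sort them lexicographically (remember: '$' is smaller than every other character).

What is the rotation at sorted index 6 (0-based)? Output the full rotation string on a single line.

All 8 rotations (rotation i = S[i:]+S[:i]):
  rot[0] = umbreA4$
  rot[1] = mbreA4$u
  rot[2] = breA4$um
  rot[3] = reA4$umb
  rot[4] = eA4$umbr
  rot[5] = A4$umbre
  rot[6] = 4$umbreA
  rot[7] = $umbreA4
Sorted (with $ < everything):
  sorted[0] = $umbreA4
  sorted[1] = 4$umbreA
  sorted[2] = A4$umbre
  sorted[3] = breA4$um
  sorted[4] = eA4$umbr
  sorted[5] = mbreA4$u
  sorted[6] = reA4$umb
  sorted[7] = umbreA4$
sorted[6] = reA4$umb

Answer: reA4$umb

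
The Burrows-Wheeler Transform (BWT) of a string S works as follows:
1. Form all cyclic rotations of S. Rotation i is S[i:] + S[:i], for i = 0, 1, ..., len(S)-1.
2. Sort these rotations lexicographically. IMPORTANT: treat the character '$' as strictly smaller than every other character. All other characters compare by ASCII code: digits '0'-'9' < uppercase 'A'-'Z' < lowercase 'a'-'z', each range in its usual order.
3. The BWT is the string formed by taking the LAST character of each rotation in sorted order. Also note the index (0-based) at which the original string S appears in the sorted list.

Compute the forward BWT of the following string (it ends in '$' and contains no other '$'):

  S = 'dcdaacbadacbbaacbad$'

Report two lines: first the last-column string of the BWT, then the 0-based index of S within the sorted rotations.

Answer: dbdaadbbbcccaaadaca$
19

Derivation:
All 20 rotations (rotation i = S[i:]+S[:i]):
  rot[0] = dcdaacbadacbbaacbad$
  rot[1] = cdaacbadacbbaacbad$d
  rot[2] = daacbadacbbaacbad$dc
  rot[3] = aacbadacbbaacbad$dcd
  rot[4] = acbadacbbaacbad$dcda
  rot[5] = cbadacbbaacbad$dcdaa
  rot[6] = badacbbaacbad$dcdaac
  rot[7] = adacbbaacbad$dcdaacb
  rot[8] = dacbbaacbad$dcdaacba
  rot[9] = acbbaacbad$dcdaacbad
  rot[10] = cbbaacbad$dcdaacbada
  rot[11] = bbaacbad$dcdaacbadac
  rot[12] = baacbad$dcdaacbadacb
  rot[13] = aacbad$dcdaacbadacbb
  rot[14] = acbad$dcdaacbadacbba
  rot[15] = cbad$dcdaacbadacbbaa
  rot[16] = bad$dcdaacbadacbbaac
  rot[17] = ad$dcdaacbadacbbaacb
  rot[18] = d$dcdaacbadacbbaacba
  rot[19] = $dcdaacbadacbbaacbad
Sorted (with $ < everything):
  sorted[0] = $dcdaacbadacbbaacbad  (last char: 'd')
  sorted[1] = aacbad$dcdaacbadacbb  (last char: 'b')
  sorted[2] = aacbadacbbaacbad$dcd  (last char: 'd')
  sorted[3] = acbad$dcdaacbadacbba  (last char: 'a')
  sorted[4] = acbadacbbaacbad$dcda  (last char: 'a')
  sorted[5] = acbbaacbad$dcdaacbad  (last char: 'd')
  sorted[6] = ad$dcdaacbadacbbaacb  (last char: 'b')
  sorted[7] = adacbbaacbad$dcdaacb  (last char: 'b')
  sorted[8] = baacbad$dcdaacbadacb  (last char: 'b')
  sorted[9] = bad$dcdaacbadacbbaac  (last char: 'c')
  sorted[10] = badacbbaacbad$dcdaac  (last char: 'c')
  sorted[11] = bbaacbad$dcdaacbadac  (last char: 'c')
  sorted[12] = cbad$dcdaacbadacbbaa  (last char: 'a')
  sorted[13] = cbadacbbaacbad$dcdaa  (last char: 'a')
  sorted[14] = cbbaacbad$dcdaacbada  (last char: 'a')
  sorted[15] = cdaacbadacbbaacbad$d  (last char: 'd')
  sorted[16] = d$dcdaacbadacbbaacba  (last char: 'a')
  sorted[17] = daacbadacbbaacbad$dc  (last char: 'c')
  sorted[18] = dacbbaacbad$dcdaacba  (last char: 'a')
  sorted[19] = dcdaacbadacbbaacbad$  (last char: '$')
Last column: dbdaadbbbcccaaadaca$
Original string S is at sorted index 19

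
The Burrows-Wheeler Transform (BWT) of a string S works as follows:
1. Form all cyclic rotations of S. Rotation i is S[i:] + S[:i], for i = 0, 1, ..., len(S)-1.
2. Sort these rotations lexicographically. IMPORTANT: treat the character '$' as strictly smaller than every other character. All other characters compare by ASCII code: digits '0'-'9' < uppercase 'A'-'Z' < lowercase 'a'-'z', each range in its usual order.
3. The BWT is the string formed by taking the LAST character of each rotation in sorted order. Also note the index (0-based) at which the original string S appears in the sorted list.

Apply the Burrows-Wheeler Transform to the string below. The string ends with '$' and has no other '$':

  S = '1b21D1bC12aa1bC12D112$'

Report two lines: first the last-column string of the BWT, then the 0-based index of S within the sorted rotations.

Answer: 2D1CC2$aD1b11bb21a2111
6

Derivation:
All 22 rotations (rotation i = S[i:]+S[:i]):
  rot[0] = 1b21D1bC12aa1bC12D112$
  rot[1] = b21D1bC12aa1bC12D112$1
  rot[2] = 21D1bC12aa1bC12D112$1b
  rot[3] = 1D1bC12aa1bC12D112$1b2
  rot[4] = D1bC12aa1bC12D112$1b21
  rot[5] = 1bC12aa1bC12D112$1b21D
  rot[6] = bC12aa1bC12D112$1b21D1
  rot[7] = C12aa1bC12D112$1b21D1b
  rot[8] = 12aa1bC12D112$1b21D1bC
  rot[9] = 2aa1bC12D112$1b21D1bC1
  rot[10] = aa1bC12D112$1b21D1bC12
  rot[11] = a1bC12D112$1b21D1bC12a
  rot[12] = 1bC12D112$1b21D1bC12aa
  rot[13] = bC12D112$1b21D1bC12aa1
  rot[14] = C12D112$1b21D1bC12aa1b
  rot[15] = 12D112$1b21D1bC12aa1bC
  rot[16] = 2D112$1b21D1bC12aa1bC1
  rot[17] = D112$1b21D1bC12aa1bC12
  rot[18] = 112$1b21D1bC12aa1bC12D
  rot[19] = 12$1b21D1bC12aa1bC12D1
  rot[20] = 2$1b21D1bC12aa1bC12D11
  rot[21] = $1b21D1bC12aa1bC12D112
Sorted (with $ < everything):
  sorted[0] = $1b21D1bC12aa1bC12D112  (last char: '2')
  sorted[1] = 112$1b21D1bC12aa1bC12D  (last char: 'D')
  sorted[2] = 12$1b21D1bC12aa1bC12D1  (last char: '1')
  sorted[3] = 12D112$1b21D1bC12aa1bC  (last char: 'C')
  sorted[4] = 12aa1bC12D112$1b21D1bC  (last char: 'C')
  sorted[5] = 1D1bC12aa1bC12D112$1b2  (last char: '2')
  sorted[6] = 1b21D1bC12aa1bC12D112$  (last char: '$')
  sorted[7] = 1bC12D112$1b21D1bC12aa  (last char: 'a')
  sorted[8] = 1bC12aa1bC12D112$1b21D  (last char: 'D')
  sorted[9] = 2$1b21D1bC12aa1bC12D11  (last char: '1')
  sorted[10] = 21D1bC12aa1bC12D112$1b  (last char: 'b')
  sorted[11] = 2D112$1b21D1bC12aa1bC1  (last char: '1')
  sorted[12] = 2aa1bC12D112$1b21D1bC1  (last char: '1')
  sorted[13] = C12D112$1b21D1bC12aa1b  (last char: 'b')
  sorted[14] = C12aa1bC12D112$1b21D1b  (last char: 'b')
  sorted[15] = D112$1b21D1bC12aa1bC12  (last char: '2')
  sorted[16] = D1bC12aa1bC12D112$1b21  (last char: '1')
  sorted[17] = a1bC12D112$1b21D1bC12a  (last char: 'a')
  sorted[18] = aa1bC12D112$1b21D1bC12  (last char: '2')
  sorted[19] = b21D1bC12aa1bC12D112$1  (last char: '1')
  sorted[20] = bC12D112$1b21D1bC12aa1  (last char: '1')
  sorted[21] = bC12aa1bC12D112$1b21D1  (last char: '1')
Last column: 2D1CC2$aD1b11bb21a2111
Original string S is at sorted index 6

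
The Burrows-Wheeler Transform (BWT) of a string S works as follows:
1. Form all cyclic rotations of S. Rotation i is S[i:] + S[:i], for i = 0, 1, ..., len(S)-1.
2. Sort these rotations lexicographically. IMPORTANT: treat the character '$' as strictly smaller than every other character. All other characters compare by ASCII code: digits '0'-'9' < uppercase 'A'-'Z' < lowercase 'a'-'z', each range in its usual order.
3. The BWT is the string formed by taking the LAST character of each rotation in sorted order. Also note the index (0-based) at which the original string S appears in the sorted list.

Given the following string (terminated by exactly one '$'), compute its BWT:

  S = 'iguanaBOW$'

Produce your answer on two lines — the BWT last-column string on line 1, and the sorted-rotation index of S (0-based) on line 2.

All 10 rotations (rotation i = S[i:]+S[:i]):
  rot[0] = iguanaBOW$
  rot[1] = guanaBOW$i
  rot[2] = uanaBOW$ig
  rot[3] = anaBOW$igu
  rot[4] = naBOW$igua
  rot[5] = aBOW$iguan
  rot[6] = BOW$iguana
  rot[7] = OW$iguanaB
  rot[8] = W$iguanaBO
  rot[9] = $iguanaBOW
Sorted (with $ < everything):
  sorted[0] = $iguanaBOW  (last char: 'W')
  sorted[1] = BOW$iguana  (last char: 'a')
  sorted[2] = OW$iguanaB  (last char: 'B')
  sorted[3] = W$iguanaBO  (last char: 'O')
  sorted[4] = aBOW$iguan  (last char: 'n')
  sorted[5] = anaBOW$igu  (last char: 'u')
  sorted[6] = guanaBOW$i  (last char: 'i')
  sorted[7] = iguanaBOW$  (last char: '$')
  sorted[8] = naBOW$igua  (last char: 'a')
  sorted[9] = uanaBOW$ig  (last char: 'g')
Last column: WaBOnui$ag
Original string S is at sorted index 7

Answer: WaBOnui$ag
7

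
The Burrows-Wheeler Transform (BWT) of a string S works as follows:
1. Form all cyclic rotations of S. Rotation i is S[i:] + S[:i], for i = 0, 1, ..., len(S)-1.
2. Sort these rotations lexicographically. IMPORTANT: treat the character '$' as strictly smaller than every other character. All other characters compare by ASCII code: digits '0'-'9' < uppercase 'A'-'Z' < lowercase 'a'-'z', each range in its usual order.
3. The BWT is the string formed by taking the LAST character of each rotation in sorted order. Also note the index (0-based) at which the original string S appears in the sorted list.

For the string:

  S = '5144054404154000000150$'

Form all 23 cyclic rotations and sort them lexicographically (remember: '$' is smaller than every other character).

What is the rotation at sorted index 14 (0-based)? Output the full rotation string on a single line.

Answer: 404154000000150$5144054

Derivation:
All 23 rotations (rotation i = S[i:]+S[:i]):
  rot[0] = 5144054404154000000150$
  rot[1] = 144054404154000000150$5
  rot[2] = 44054404154000000150$51
  rot[3] = 4054404154000000150$514
  rot[4] = 054404154000000150$5144
  rot[5] = 54404154000000150$51440
  rot[6] = 4404154000000150$514405
  rot[7] = 404154000000150$5144054
  rot[8] = 04154000000150$51440544
  rot[9] = 4154000000150$514405440
  rot[10] = 154000000150$5144054404
  rot[11] = 54000000150$51440544041
  rot[12] = 4000000150$514405440415
  rot[13] = 000000150$5144054404154
  rot[14] = 00000150$51440544041540
  rot[15] = 0000150$514405440415400
  rot[16] = 000150$5144054404154000
  rot[17] = 00150$51440544041540000
  rot[18] = 0150$514405440415400000
  rot[19] = 150$5144054404154000000
  rot[20] = 50$51440544041540000001
  rot[21] = 0$514405440415400000015
  rot[22] = $5144054404154000000150
Sorted (with $ < everything):
  sorted[0] = $5144054404154000000150
  sorted[1] = 0$514405440415400000015
  sorted[2] = 000000150$5144054404154
  sorted[3] = 00000150$51440544041540
  sorted[4] = 0000150$514405440415400
  sorted[5] = 000150$5144054404154000
  sorted[6] = 00150$51440544041540000
  sorted[7] = 0150$514405440415400000
  sorted[8] = 04154000000150$51440544
  sorted[9] = 054404154000000150$5144
  sorted[10] = 144054404154000000150$5
  sorted[11] = 150$5144054404154000000
  sorted[12] = 154000000150$5144054404
  sorted[13] = 4000000150$514405440415
  sorted[14] = 404154000000150$5144054
  sorted[15] = 4054404154000000150$514
  sorted[16] = 4154000000150$514405440
  sorted[17] = 4404154000000150$514405
  sorted[18] = 44054404154000000150$51
  sorted[19] = 50$51440544041540000001
  sorted[20] = 5144054404154000000150$
  sorted[21] = 54000000150$51440544041
  sorted[22] = 54404154000000150$51440
sorted[14] = 404154000000150$5144054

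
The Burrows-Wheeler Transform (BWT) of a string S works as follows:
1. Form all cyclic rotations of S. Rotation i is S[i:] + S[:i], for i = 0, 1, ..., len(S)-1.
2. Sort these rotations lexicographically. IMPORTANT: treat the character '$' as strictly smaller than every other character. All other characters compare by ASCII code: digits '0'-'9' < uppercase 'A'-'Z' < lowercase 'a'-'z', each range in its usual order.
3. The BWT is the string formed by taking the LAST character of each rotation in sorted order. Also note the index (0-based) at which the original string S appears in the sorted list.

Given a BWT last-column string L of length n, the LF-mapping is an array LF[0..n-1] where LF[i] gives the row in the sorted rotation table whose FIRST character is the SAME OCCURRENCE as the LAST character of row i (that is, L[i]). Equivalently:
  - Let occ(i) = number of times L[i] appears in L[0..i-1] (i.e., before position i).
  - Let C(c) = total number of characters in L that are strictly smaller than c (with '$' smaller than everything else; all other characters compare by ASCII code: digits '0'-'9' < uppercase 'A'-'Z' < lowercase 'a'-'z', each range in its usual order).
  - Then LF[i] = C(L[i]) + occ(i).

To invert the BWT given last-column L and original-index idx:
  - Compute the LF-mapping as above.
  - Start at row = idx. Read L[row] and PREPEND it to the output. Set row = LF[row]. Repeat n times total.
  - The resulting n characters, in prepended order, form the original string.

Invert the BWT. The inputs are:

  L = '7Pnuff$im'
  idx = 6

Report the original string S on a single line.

Answer: muffinP7$

Derivation:
LF mapping: 1 2 7 8 3 4 0 5 6
Walk LF starting at row 6, prepending L[row]:
  step 1: row=6, L[6]='$', prepend. Next row=LF[6]=0
  step 2: row=0, L[0]='7', prepend. Next row=LF[0]=1
  step 3: row=1, L[1]='P', prepend. Next row=LF[1]=2
  step 4: row=2, L[2]='n', prepend. Next row=LF[2]=7
  step 5: row=7, L[7]='i', prepend. Next row=LF[7]=5
  step 6: row=5, L[5]='f', prepend. Next row=LF[5]=4
  step 7: row=4, L[4]='f', prepend. Next row=LF[4]=3
  step 8: row=3, L[3]='u', prepend. Next row=LF[3]=8
  step 9: row=8, L[8]='m', prepend. Next row=LF[8]=6
Reversed output: muffinP7$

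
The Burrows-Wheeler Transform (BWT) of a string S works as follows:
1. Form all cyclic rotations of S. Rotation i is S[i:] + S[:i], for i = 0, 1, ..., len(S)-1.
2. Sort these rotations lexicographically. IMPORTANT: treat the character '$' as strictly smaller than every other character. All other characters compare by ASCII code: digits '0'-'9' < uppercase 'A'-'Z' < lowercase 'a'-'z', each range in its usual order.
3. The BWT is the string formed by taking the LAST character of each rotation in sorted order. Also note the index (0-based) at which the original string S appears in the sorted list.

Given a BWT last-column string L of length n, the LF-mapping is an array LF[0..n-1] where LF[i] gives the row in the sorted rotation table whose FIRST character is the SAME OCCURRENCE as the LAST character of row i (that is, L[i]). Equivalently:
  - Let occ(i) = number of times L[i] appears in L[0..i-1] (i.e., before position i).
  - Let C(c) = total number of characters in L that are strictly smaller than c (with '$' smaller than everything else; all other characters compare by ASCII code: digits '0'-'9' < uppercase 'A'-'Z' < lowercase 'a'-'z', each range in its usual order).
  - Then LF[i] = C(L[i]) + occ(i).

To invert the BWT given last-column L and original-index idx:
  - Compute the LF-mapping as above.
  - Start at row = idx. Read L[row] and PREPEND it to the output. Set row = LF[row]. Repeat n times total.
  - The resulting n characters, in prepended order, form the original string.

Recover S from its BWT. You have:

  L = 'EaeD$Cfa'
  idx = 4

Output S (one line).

LF mapping: 3 4 6 2 0 1 7 5
Walk LF starting at row 4, prepending L[row]:
  step 1: row=4, L[4]='$', prepend. Next row=LF[4]=0
  step 2: row=0, L[0]='E', prepend. Next row=LF[0]=3
  step 3: row=3, L[3]='D', prepend. Next row=LF[3]=2
  step 4: row=2, L[2]='e', prepend. Next row=LF[2]=6
  step 5: row=6, L[6]='f', prepend. Next row=LF[6]=7
  step 6: row=7, L[7]='a', prepend. Next row=LF[7]=5
  step 7: row=5, L[5]='C', prepend. Next row=LF[5]=1
  step 8: row=1, L[1]='a', prepend. Next row=LF[1]=4
Reversed output: aCafeDE$

Answer: aCafeDE$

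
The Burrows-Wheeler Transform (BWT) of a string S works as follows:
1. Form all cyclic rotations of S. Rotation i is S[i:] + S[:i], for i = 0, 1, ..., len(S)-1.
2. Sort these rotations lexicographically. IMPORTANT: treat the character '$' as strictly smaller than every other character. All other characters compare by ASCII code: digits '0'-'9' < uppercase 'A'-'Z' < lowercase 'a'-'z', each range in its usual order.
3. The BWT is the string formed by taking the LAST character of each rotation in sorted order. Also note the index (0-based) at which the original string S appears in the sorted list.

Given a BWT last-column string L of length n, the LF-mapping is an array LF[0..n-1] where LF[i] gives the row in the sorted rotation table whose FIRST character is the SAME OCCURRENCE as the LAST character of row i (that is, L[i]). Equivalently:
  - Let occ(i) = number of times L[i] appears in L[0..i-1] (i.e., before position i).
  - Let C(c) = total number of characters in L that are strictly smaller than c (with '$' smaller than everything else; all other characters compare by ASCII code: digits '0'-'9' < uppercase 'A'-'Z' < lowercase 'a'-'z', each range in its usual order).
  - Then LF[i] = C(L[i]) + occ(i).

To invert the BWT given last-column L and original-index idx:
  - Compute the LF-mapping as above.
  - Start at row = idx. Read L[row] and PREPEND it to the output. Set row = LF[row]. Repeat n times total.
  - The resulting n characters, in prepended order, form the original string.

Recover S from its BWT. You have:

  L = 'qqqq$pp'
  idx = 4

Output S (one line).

Answer: qpqpqq$

Derivation:
LF mapping: 3 4 5 6 0 1 2
Walk LF starting at row 4, prepending L[row]:
  step 1: row=4, L[4]='$', prepend. Next row=LF[4]=0
  step 2: row=0, L[0]='q', prepend. Next row=LF[0]=3
  step 3: row=3, L[3]='q', prepend. Next row=LF[3]=6
  step 4: row=6, L[6]='p', prepend. Next row=LF[6]=2
  step 5: row=2, L[2]='q', prepend. Next row=LF[2]=5
  step 6: row=5, L[5]='p', prepend. Next row=LF[5]=1
  step 7: row=1, L[1]='q', prepend. Next row=LF[1]=4
Reversed output: qpqpqq$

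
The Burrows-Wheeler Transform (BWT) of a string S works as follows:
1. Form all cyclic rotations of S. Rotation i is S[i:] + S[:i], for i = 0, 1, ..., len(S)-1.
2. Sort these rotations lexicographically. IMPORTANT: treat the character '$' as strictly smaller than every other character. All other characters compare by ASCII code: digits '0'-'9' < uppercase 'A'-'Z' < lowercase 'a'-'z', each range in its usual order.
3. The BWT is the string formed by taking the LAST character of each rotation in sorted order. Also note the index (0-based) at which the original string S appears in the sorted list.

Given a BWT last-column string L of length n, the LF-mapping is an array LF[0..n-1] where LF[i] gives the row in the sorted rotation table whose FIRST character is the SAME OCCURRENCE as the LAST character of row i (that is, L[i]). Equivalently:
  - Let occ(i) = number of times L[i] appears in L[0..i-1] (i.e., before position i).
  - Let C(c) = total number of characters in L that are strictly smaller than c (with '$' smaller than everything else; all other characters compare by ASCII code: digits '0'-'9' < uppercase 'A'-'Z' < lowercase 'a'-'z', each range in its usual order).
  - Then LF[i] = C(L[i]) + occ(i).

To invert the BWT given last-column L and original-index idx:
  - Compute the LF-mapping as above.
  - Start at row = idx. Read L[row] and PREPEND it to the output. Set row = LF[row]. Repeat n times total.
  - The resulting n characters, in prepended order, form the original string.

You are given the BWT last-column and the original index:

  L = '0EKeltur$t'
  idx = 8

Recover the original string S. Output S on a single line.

Answer: turtleKE0$

Derivation:
LF mapping: 1 2 3 4 5 7 9 6 0 8
Walk LF starting at row 8, prepending L[row]:
  step 1: row=8, L[8]='$', prepend. Next row=LF[8]=0
  step 2: row=0, L[0]='0', prepend. Next row=LF[0]=1
  step 3: row=1, L[1]='E', prepend. Next row=LF[1]=2
  step 4: row=2, L[2]='K', prepend. Next row=LF[2]=3
  step 5: row=3, L[3]='e', prepend. Next row=LF[3]=4
  step 6: row=4, L[4]='l', prepend. Next row=LF[4]=5
  step 7: row=5, L[5]='t', prepend. Next row=LF[5]=7
  step 8: row=7, L[7]='r', prepend. Next row=LF[7]=6
  step 9: row=6, L[6]='u', prepend. Next row=LF[6]=9
  step 10: row=9, L[9]='t', prepend. Next row=LF[9]=8
Reversed output: turtleKE0$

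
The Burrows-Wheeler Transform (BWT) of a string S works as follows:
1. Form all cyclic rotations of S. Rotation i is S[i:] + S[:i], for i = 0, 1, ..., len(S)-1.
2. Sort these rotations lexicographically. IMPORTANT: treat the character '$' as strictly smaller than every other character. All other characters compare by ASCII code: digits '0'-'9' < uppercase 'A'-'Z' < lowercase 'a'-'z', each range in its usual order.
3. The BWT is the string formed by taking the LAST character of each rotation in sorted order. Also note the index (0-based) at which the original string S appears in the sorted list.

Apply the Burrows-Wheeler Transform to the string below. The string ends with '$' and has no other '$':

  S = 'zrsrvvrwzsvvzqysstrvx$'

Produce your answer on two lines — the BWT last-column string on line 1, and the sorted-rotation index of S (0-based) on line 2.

All 22 rotations (rotation i = S[i:]+S[:i]):
  rot[0] = zrsrvvrwzsvvzqysstrvx$
  rot[1] = rsrvvrwzsvvzqysstrvx$z
  rot[2] = srvvrwzsvvzqysstrvx$zr
  rot[3] = rvvrwzsvvzqysstrvx$zrs
  rot[4] = vvrwzsvvzqysstrvx$zrsr
  rot[5] = vrwzsvvzqysstrvx$zrsrv
  rot[6] = rwzsvvzqysstrvx$zrsrvv
  rot[7] = wzsvvzqysstrvx$zrsrvvr
  rot[8] = zsvvzqysstrvx$zrsrvvrw
  rot[9] = svvzqysstrvx$zrsrvvrwz
  rot[10] = vvzqysstrvx$zrsrvvrwzs
  rot[11] = vzqysstrvx$zrsrvvrwzsv
  rot[12] = zqysstrvx$zrsrvvrwzsvv
  rot[13] = qysstrvx$zrsrvvrwzsvvz
  rot[14] = ysstrvx$zrsrvvrwzsvvzq
  rot[15] = sstrvx$zrsrvvrwzsvvzqy
  rot[16] = strvx$zrsrvvrwzsvvzqys
  rot[17] = trvx$zrsrvvrwzsvvzqyss
  rot[18] = rvx$zrsrvvrwzsvvzqysst
  rot[19] = vx$zrsrvvrwzsvvzqysstr
  rot[20] = x$zrsrvvrwzsvvzqysstrv
  rot[21] = $zrsrvvrwzsvvzqysstrvx
Sorted (with $ < everything):
  sorted[0] = $zrsrvvrwzsvvzqysstrvx  (last char: 'x')
  sorted[1] = qysstrvx$zrsrvvrwzsvvz  (last char: 'z')
  sorted[2] = rsrvvrwzsvvzqysstrvx$z  (last char: 'z')
  sorted[3] = rvvrwzsvvzqysstrvx$zrs  (last char: 's')
  sorted[4] = rvx$zrsrvvrwzsvvzqysst  (last char: 't')
  sorted[5] = rwzsvvzqysstrvx$zrsrvv  (last char: 'v')
  sorted[6] = srvvrwzsvvzqysstrvx$zr  (last char: 'r')
  sorted[7] = sstrvx$zrsrvvrwzsvvzqy  (last char: 'y')
  sorted[8] = strvx$zrsrvvrwzsvvzqys  (last char: 's')
  sorted[9] = svvzqysstrvx$zrsrvvrwz  (last char: 'z')
  sorted[10] = trvx$zrsrvvrwzsvvzqyss  (last char: 's')
  sorted[11] = vrwzsvvzqysstrvx$zrsrv  (last char: 'v')
  sorted[12] = vvrwzsvvzqysstrvx$zrsr  (last char: 'r')
  sorted[13] = vvzqysstrvx$zrsrvvrwzs  (last char: 's')
  sorted[14] = vx$zrsrvvrwzsvvzqysstr  (last char: 'r')
  sorted[15] = vzqysstrvx$zrsrvvrwzsv  (last char: 'v')
  sorted[16] = wzsvvzqysstrvx$zrsrvvr  (last char: 'r')
  sorted[17] = x$zrsrvvrwzsvvzqysstrv  (last char: 'v')
  sorted[18] = ysstrvx$zrsrvvrwzsvvzq  (last char: 'q')
  sorted[19] = zqysstrvx$zrsrvvrwzsvv  (last char: 'v')
  sorted[20] = zrsrvvrwzsvvzqysstrvx$  (last char: '$')
  sorted[21] = zsvvzqysstrvx$zrsrvvrw  (last char: 'w')
Last column: xzzstvryszsvrsrvrvqv$w
Original string S is at sorted index 20

Answer: xzzstvryszsvrsrvrvqv$w
20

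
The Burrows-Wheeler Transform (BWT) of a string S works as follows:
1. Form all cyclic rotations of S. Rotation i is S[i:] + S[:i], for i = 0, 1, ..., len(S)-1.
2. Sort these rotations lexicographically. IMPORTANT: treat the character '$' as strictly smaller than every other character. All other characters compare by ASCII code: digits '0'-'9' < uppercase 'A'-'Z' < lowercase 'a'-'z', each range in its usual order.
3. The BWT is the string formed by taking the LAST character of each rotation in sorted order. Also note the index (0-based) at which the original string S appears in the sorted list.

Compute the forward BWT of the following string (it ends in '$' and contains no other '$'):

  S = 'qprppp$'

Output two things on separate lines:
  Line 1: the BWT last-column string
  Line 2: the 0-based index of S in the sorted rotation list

Answer: ppprq$p
5

Derivation:
All 7 rotations (rotation i = S[i:]+S[:i]):
  rot[0] = qprppp$
  rot[1] = prppp$q
  rot[2] = rppp$qp
  rot[3] = ppp$qpr
  rot[4] = pp$qprp
  rot[5] = p$qprpp
  rot[6] = $qprppp
Sorted (with $ < everything):
  sorted[0] = $qprppp  (last char: 'p')
  sorted[1] = p$qprpp  (last char: 'p')
  sorted[2] = pp$qprp  (last char: 'p')
  sorted[3] = ppp$qpr  (last char: 'r')
  sorted[4] = prppp$q  (last char: 'q')
  sorted[5] = qprppp$  (last char: '$')
  sorted[6] = rppp$qp  (last char: 'p')
Last column: ppprq$p
Original string S is at sorted index 5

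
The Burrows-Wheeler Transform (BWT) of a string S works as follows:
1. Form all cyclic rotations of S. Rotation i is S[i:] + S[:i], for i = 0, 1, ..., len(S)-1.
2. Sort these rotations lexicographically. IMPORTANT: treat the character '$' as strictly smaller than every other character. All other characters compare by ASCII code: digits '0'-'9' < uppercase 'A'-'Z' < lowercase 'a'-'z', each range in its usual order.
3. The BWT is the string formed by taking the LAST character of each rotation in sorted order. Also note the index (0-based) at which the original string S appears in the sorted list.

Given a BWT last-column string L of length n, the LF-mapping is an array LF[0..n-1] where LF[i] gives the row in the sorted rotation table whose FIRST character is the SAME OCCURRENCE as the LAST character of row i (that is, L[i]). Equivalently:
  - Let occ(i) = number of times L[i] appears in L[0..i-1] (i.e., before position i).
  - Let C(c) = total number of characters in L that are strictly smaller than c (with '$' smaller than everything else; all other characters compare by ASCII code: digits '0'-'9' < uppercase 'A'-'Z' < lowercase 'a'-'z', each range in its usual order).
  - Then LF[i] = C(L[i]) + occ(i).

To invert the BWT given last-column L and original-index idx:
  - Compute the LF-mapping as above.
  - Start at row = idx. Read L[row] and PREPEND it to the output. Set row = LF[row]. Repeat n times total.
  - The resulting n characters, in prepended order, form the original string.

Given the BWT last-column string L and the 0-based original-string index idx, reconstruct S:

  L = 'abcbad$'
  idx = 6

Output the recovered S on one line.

Answer: dcabba$

Derivation:
LF mapping: 1 3 5 4 2 6 0
Walk LF starting at row 6, prepending L[row]:
  step 1: row=6, L[6]='$', prepend. Next row=LF[6]=0
  step 2: row=0, L[0]='a', prepend. Next row=LF[0]=1
  step 3: row=1, L[1]='b', prepend. Next row=LF[1]=3
  step 4: row=3, L[3]='b', prepend. Next row=LF[3]=4
  step 5: row=4, L[4]='a', prepend. Next row=LF[4]=2
  step 6: row=2, L[2]='c', prepend. Next row=LF[2]=5
  step 7: row=5, L[5]='d', prepend. Next row=LF[5]=6
Reversed output: dcabba$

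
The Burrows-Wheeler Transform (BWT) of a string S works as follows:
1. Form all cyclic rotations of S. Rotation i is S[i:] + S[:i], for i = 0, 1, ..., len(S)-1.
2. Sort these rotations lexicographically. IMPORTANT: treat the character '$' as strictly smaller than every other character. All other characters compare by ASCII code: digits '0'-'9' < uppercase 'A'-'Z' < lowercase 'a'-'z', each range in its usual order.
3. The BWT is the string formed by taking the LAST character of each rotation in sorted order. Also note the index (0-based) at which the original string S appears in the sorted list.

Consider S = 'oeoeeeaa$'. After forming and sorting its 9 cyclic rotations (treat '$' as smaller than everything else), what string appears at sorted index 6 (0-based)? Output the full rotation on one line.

All 9 rotations (rotation i = S[i:]+S[:i]):
  rot[0] = oeoeeeaa$
  rot[1] = eoeeeaa$o
  rot[2] = oeeeaa$oe
  rot[3] = eeeaa$oeo
  rot[4] = eeaa$oeoe
  rot[5] = eaa$oeoee
  rot[6] = aa$oeoeee
  rot[7] = a$oeoeeea
  rot[8] = $oeoeeeaa
Sorted (with $ < everything):
  sorted[0] = $oeoeeeaa
  sorted[1] = a$oeoeeea
  sorted[2] = aa$oeoeee
  sorted[3] = eaa$oeoee
  sorted[4] = eeaa$oeoe
  sorted[5] = eeeaa$oeo
  sorted[6] = eoeeeaa$o
  sorted[7] = oeeeaa$oe
  sorted[8] = oeoeeeaa$
sorted[6] = eoeeeaa$o

Answer: eoeeeaa$o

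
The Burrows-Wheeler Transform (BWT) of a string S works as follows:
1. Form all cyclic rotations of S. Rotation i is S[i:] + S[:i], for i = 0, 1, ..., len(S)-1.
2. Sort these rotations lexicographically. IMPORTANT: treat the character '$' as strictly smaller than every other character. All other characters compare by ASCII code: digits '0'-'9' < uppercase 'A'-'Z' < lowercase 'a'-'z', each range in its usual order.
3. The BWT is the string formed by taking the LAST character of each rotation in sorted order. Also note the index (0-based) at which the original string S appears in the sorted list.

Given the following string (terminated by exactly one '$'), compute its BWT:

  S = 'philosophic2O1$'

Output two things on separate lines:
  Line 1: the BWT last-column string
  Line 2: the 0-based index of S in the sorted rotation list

All 15 rotations (rotation i = S[i:]+S[:i]):
  rot[0] = philosophic2O1$
  rot[1] = hilosophic2O1$p
  rot[2] = ilosophic2O1$ph
  rot[3] = losophic2O1$phi
  rot[4] = osophic2O1$phil
  rot[5] = sophic2O1$philo
  rot[6] = ophic2O1$philos
  rot[7] = phic2O1$philoso
  rot[8] = hic2O1$philosop
  rot[9] = ic2O1$philosoph
  rot[10] = c2O1$philosophi
  rot[11] = 2O1$philosophic
  rot[12] = O1$philosophic2
  rot[13] = 1$philosophic2O
  rot[14] = $philosophic2O1
Sorted (with $ < everything):
  sorted[0] = $philosophic2O1  (last char: '1')
  sorted[1] = 1$philosophic2O  (last char: 'O')
  sorted[2] = 2O1$philosophic  (last char: 'c')
  sorted[3] = O1$philosophic2  (last char: '2')
  sorted[4] = c2O1$philosophi  (last char: 'i')
  sorted[5] = hic2O1$philosop  (last char: 'p')
  sorted[6] = hilosophic2O1$p  (last char: 'p')
  sorted[7] = ic2O1$philosoph  (last char: 'h')
  sorted[8] = ilosophic2O1$ph  (last char: 'h')
  sorted[9] = losophic2O1$phi  (last char: 'i')
  sorted[10] = ophic2O1$philos  (last char: 's')
  sorted[11] = osophic2O1$phil  (last char: 'l')
  sorted[12] = phic2O1$philoso  (last char: 'o')
  sorted[13] = philosophic2O1$  (last char: '$')
  sorted[14] = sophic2O1$philo  (last char: 'o')
Last column: 1Oc2ipphhislo$o
Original string S is at sorted index 13

Answer: 1Oc2ipphhislo$o
13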